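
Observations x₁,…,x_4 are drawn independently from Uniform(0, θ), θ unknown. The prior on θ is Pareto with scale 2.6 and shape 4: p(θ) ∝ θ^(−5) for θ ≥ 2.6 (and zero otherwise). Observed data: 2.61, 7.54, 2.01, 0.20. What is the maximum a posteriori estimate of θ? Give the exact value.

The Uniform(0, θ) likelihood is θ^(−n) for θ ≥ max(xᵢ), zero otherwise. Here max(xᵢ) = 7.54.
Posterior ∝ θ^(−5) · θ^(−4) = θ^(−9) on θ ≥ max(2.6, 7.54) = 7.54.
This density is strictly decreasing in θ, so the posterior mode lies at the lower boundary of the support.

θ̂_MAP = 7.54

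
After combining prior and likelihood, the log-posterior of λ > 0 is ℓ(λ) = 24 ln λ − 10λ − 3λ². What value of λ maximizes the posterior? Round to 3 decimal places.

λ̂_MAP = 1.333

ℓ'(λ) = 24/λ − 10 − 6λ. Setting this to zero and multiplying by λ: 6λ² + 10λ − 24 = 0.
λ = (−10 + √(10² + 4·6·24)) / (2·6) = (−10 + √676) / 12 = (−10 + 26)/12 = 4/3.
ℓ''(λ) = −24/λ² − 6 < 0, confirming a maximum.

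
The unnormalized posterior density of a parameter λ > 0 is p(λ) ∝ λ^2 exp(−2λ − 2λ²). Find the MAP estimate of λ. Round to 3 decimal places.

λ̂_MAP = 0.500

ℓ'(λ) = 2/λ − 2 − 4λ. Setting this to zero and multiplying by λ: 4λ² + 2λ − 2 = 0.
λ = (−2 + √(2² + 4·4·2)) / (2·4) = (−2 + √36) / 8 = (−2 + 6)/8 = 1/2.
ℓ''(λ) = −2/λ² − 4 < 0, confirming a maximum.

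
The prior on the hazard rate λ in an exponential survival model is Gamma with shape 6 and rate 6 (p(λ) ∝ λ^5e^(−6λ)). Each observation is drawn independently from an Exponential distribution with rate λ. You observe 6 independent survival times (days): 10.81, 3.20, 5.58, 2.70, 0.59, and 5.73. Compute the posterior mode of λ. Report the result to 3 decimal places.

The Exponential(rate=λ) likelihood is ∝ λ^n e^(−λΣtᵢ). Here n = 6 and Σtᵢ = 10.81 + 3.20 + 5.58 + 2.70 + 0.59 + 5.73 = 28.61.
Posterior ∝ λ^5e^(−6λ) · λ^6e^(−28.61λ) = λ^11e^(−34.61λ), i.e. Gamma(12, 34.61).
Mode = (a−1)/b = 11/34.61 ≈ 0.318.

λ̂_MAP = 0.318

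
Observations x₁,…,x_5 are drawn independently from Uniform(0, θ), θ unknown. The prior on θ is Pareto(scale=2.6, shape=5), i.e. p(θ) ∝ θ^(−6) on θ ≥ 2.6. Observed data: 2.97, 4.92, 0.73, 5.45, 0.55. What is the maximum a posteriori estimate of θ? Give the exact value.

θ̂_MAP = 5.45

The Uniform(0, θ) likelihood is θ^(−n) for θ ≥ max(xᵢ), zero otherwise. Here max(xᵢ) = 5.45.
Posterior ∝ θ^(−6) · θ^(−5) = θ^(−11) on θ ≥ max(2.6, 5.45) = 5.45.
This density is strictly decreasing in θ, so the posterior mode lies at the lower boundary of the support.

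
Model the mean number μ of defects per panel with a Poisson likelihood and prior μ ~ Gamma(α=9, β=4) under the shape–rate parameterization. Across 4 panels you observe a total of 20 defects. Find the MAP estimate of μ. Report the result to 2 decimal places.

Σxᵢ = 20, n = 4.
Posterior ∝ μ^8e^(−4μ) · μ^20e^(−4μ) = μ^28e^(−8μ), i.e. Gamma(shape=29, rate=8).
The mode of a Gamma(a, b) with a ≥ 1 (shape–rate) is (a−1)/b = 28/8 ≈ 3.50.

μ̂_MAP = 3.50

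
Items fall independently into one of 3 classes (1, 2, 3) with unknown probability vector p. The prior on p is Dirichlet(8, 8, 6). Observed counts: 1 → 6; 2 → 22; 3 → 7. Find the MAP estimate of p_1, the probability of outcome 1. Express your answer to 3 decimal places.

The posterior is Dirichlet(αᵢ + nᵢ) = Dirichlet(14, 30, 13).
For a Dirichlet(a₁,…,a_K) with all aᵢ > 1, the mode has j-th component (aⱼ − 1)/(Σaᵢ − K).
Here Σaᵢ = 57 and K = 3, so p_1 = (14 − 1)/(57 − 3) = 13/54 ≈ 0.241.

MAP estimate: 0.241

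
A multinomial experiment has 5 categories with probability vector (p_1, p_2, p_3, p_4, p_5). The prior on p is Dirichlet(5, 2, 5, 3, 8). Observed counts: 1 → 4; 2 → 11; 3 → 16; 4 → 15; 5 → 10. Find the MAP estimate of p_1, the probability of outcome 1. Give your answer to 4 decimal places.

MAP estimate: 0.1081

The posterior is Dirichlet(αᵢ + nᵢ) = Dirichlet(9, 13, 21, 18, 18).
For a Dirichlet(a₁,…,a_K) with all aᵢ > 1, the mode has j-th component (aⱼ − 1)/(Σaᵢ − K).
Here Σaᵢ = 79 and K = 5, so p_1 = (9 − 1)/(79 − 5) = 8/74 ≈ 0.1081.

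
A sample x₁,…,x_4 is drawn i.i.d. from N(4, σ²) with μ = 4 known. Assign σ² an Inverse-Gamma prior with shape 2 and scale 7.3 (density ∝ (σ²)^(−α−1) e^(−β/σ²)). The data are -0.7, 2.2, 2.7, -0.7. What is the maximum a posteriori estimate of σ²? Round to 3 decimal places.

σ̂²_MAP = 6.371

Sum of squared deviations about the known mean: SS = (-0.7−4)² + (2.2−4)² + (2.7−4)² + (-0.7−4)² = 49.11.
The Normal likelihood contributes (σ²)^(−n/2) exp(−SS/(2σ²)), so the posterior is Inverse-Gamma(α + n/2, β + SS/2) = Inverse-Gamma(4, 31.855).
The mode of Inverse-Gamma(a, b) is b/(a+1) = 31.855/5 ≈ 6.371.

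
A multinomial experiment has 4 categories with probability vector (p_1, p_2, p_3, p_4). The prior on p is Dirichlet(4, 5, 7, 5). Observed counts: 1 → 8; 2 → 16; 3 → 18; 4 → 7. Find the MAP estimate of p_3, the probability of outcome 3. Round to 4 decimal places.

The posterior is Dirichlet(αᵢ + nᵢ) = Dirichlet(12, 21, 25, 12).
For a Dirichlet(a₁,…,a_K) with all aᵢ > 1, the mode has j-th component (aⱼ − 1)/(Σaᵢ − K).
Here Σaᵢ = 70 and K = 4, so p_3 = (25 − 1)/(70 − 4) = 24/66 ≈ 0.3636.

MAP estimate: 0.3636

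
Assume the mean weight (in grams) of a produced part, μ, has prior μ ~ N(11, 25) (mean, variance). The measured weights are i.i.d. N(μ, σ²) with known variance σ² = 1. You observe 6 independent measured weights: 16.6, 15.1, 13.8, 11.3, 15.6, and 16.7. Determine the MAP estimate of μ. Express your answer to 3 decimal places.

μ̂_MAP = 14.825

n = 6; x̄ = (16.6 + 15.1 + 13.8 + 11.3 + 15.6 + 16.7)/6 = 89.1/6 = 14.85.
For a Normal prior and Normal likelihood with known variance, the posterior is Normal; its mode equals its mean, the precision-weighted average.
Prior precision 1/σ₀² = 1/25 = 0.04; data precision n/σ² = 6/1 = 6.
μ̂ = (0.04·11 + 6·14.85) / (0.04 + 6) = 89.54/6.04 = 4477/302 ≈ 14.825.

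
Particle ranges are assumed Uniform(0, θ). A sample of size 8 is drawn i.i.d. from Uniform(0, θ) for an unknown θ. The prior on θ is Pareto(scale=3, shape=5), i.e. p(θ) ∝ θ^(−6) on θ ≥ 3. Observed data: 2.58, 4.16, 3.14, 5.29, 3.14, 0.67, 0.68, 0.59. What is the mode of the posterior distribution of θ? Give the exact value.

θ̂_MAP = 5.29

The Uniform(0, θ) likelihood is θ^(−n) for θ ≥ max(xᵢ), zero otherwise. Here max(xᵢ) = 5.29.
Posterior ∝ θ^(−6) · θ^(−8) = θ^(−14) on θ ≥ max(3, 5.29) = 5.29.
This density is strictly decreasing in θ, so the posterior mode lies at the lower boundary of the support.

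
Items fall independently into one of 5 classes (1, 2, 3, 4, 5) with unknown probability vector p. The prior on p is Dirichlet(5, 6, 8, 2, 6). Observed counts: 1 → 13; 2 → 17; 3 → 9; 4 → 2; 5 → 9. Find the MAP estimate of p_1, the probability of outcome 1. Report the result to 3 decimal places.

MAP estimate: 0.236

The posterior is Dirichlet(αᵢ + nᵢ) = Dirichlet(18, 23, 17, 4, 15).
For a Dirichlet(a₁,…,a_K) with all aᵢ > 1, the mode has j-th component (aⱼ − 1)/(Σaᵢ − K).
Here Σaᵢ = 77 and K = 5, so p_1 = (18 − 1)/(77 − 5) = 17/72 ≈ 0.236.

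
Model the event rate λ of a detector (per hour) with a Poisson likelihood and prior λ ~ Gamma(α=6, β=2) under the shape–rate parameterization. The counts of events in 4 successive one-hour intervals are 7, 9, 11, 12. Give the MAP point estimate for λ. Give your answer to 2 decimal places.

λ̂_MAP = 7.33

Σxᵢ = 7+9+11+12 = 39, with n = 4.
Posterior ∝ λ^5e^(−2λ) · λ^39e^(−4λ) = λ^44e^(−6λ), i.e. Gamma(shape=45, rate=6).
The mode of a Gamma(a, b) with a ≥ 1 (shape–rate) is (a−1)/b = 44/6 ≈ 7.33.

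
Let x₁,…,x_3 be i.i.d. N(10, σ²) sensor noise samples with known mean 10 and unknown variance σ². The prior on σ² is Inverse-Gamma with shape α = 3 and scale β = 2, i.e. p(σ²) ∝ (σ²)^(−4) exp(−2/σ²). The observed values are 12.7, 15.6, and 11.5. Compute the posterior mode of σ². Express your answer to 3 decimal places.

Sum of squared deviations about the known mean: SS = (12.7−10)² + (15.6−10)² + (11.5−10)² = 40.9.
The Normal likelihood contributes (σ²)^(−n/2) exp(−SS/(2σ²)), so the posterior is Inverse-Gamma(α + n/2, β + SS/2) = Inverse-Gamma(4.5, 22.45).
The mode of Inverse-Gamma(a, b) is b/(a+1) = 22.45/5.5 ≈ 4.082.

σ̂²_MAP = 4.082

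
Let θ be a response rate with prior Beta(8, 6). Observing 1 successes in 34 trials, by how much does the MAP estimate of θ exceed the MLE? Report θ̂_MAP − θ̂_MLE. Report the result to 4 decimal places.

Posterior is Beta(9, 39); MAP = (9−1)/(48−2) = 8/46 ≈ 0.17391.
MLE ignores the prior: θ̂_MLE = k/n = 1/34 ≈ 0.02941.
Difference = 8/46 − 1/34 = 113/782 ≈ 0.1445.

MAP − MLE = 0.1445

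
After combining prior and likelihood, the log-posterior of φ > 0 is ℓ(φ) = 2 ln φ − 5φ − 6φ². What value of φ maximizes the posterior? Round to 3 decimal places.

ℓ'(φ) = 2/φ − 5 − 12φ. Setting this to zero and multiplying by φ: 12φ² + 5φ − 2 = 0.
φ = (−5 + √(5² + 4·12·2)) / (2·12) = (−5 + √121) / 24 = (−5 + 11)/24 = 1/4.
ℓ''(φ) = −2/φ² − 12 < 0, confirming a maximum.

φ̂_MAP = 0.250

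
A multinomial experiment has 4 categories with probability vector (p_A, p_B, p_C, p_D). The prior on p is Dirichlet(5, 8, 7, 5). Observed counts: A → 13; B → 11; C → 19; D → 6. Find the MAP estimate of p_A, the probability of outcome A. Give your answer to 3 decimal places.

The posterior is Dirichlet(αᵢ + nᵢ) = Dirichlet(18, 19, 26, 11).
For a Dirichlet(a₁,…,a_K) with all aᵢ > 1, the mode has j-th component (aⱼ − 1)/(Σaᵢ − K).
Here Σaᵢ = 74 and K = 4, so p_A = (18 − 1)/(74 − 4) = 17/70 ≈ 0.243.

MAP estimate of p_A = 0.243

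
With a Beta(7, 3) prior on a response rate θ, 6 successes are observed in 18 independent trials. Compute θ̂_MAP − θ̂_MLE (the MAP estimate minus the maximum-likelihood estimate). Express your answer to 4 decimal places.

Posterior is Beta(13, 15); MAP = (13−1)/(28−2) = 12/26 ≈ 0.46154.
MLE ignores the prior: θ̂_MLE = k/n = 6/18 ≈ 0.33333.
Difference = 12/26 − 6/18 = 5/39 ≈ 0.1282.

MAP − MLE = 0.1282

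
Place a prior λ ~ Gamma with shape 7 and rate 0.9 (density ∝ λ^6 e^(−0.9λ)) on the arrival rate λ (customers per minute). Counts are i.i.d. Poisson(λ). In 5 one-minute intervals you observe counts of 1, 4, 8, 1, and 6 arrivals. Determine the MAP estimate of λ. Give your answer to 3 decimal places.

λ̂_MAP = 4.407

Σxᵢ = 1+4+8+1+6 = 20, with n = 5.
Posterior ∝ λ^6e^(−0.9λ) · λ^20e^(−5λ) = λ^26e^(−5.9λ), i.e. Gamma(shape=27, rate=5.9).
The mode of a Gamma(a, b) with a ≥ 1 (shape–rate) is (a−1)/b = 26/5.9 ≈ 4.407.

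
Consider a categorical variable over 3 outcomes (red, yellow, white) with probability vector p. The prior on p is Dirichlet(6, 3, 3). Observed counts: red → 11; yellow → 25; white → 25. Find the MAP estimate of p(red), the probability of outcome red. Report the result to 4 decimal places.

The posterior is Dirichlet(αᵢ + nᵢ) = Dirichlet(17, 28, 28).
For a Dirichlet(a₁,…,a_K) with all aᵢ > 1, the mode has j-th component (aⱼ − 1)/(Σaᵢ − K).
Here Σaᵢ = 73 and K = 3, so p(red) = (17 − 1)/(73 − 3) = 16/70 ≈ 0.2286.

MAP estimate of p(red) = 0.2286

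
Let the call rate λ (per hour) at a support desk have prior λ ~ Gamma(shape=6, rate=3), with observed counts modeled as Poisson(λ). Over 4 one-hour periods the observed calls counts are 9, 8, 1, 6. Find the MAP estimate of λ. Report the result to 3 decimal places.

Σxᵢ = 9+8+1+6 = 24, with n = 4.
Posterior ∝ λ^5e^(−3λ) · λ^24e^(−4λ) = λ^29e^(−7λ), i.e. Gamma(shape=30, rate=7).
The mode of a Gamma(a, b) with a ≥ 1 (shape–rate) is (a−1)/b = 29/7 ≈ 4.143.

λ̂_MAP = 4.143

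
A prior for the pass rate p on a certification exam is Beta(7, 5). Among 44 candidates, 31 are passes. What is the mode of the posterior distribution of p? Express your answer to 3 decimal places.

Prior: Beta(7, 5).
Data: 31 successes in 44 trials. The binomial likelihood contributes p^31(1−p)^13, so the posterior is Beta(7+31, 5+13) = Beta(38, 18).
For Beta(a, b) with a, b > 1 the mode is (a−1)/(a+b−2) = 37/54 ≈ 0.685.

p̂_MAP = 0.685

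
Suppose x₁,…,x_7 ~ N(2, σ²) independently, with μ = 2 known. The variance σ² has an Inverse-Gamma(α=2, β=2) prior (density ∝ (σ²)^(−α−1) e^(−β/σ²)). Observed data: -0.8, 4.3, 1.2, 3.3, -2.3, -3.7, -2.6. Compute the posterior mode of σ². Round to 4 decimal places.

Sum of squared deviations about the known mean: SS = (-0.8−2)² + (4.3−2)² + (1.2−2)² + (3.3−2)² + (-2.3−2)² + (-3.7−2)² + (-2.6−2)² = 87.6.
The Normal likelihood contributes (σ²)^(−n/2) exp(−SS/(2σ²)), so the posterior is Inverse-Gamma(α + n/2, β + SS/2) = Inverse-Gamma(5.5, 45.8).
The mode of Inverse-Gamma(a, b) is b/(a+1) = 45.8/6.5 ≈ 7.0462.

σ̂²_MAP = 7.0462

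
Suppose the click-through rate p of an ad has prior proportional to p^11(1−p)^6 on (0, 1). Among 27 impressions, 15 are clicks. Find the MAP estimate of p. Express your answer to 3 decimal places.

The prior density ∝ p^11(1−p)^6 is the kernel of Beta(12, 7).
Data: 15 successes in 27 trials. The binomial likelihood contributes p^15(1−p)^12, so the posterior is Beta(12+15, 7+12) = Beta(27, 19).
For Beta(a, b) with a, b > 1 the mode is (a−1)/(a+b−2) = 26/44 ≈ 0.591.

p̂_MAP = 0.591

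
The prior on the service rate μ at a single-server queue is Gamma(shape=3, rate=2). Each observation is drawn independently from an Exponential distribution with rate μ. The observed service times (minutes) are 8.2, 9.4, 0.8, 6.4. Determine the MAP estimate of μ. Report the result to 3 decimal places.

μ̂_MAP = 0.224

The Exponential(rate=μ) likelihood is ∝ μ^n e^(−μΣtᵢ). Here n = 4 and Σtᵢ = 8.2 + 9.4 + 0.8 + 6.4 = 24.8.
Posterior ∝ μ^2e^(−2μ) · μ^4e^(−24.8μ) = μ^6e^(−26.8μ), i.e. Gamma(7, 26.8).
Mode = (a−1)/b = 6/26.8 ≈ 0.224.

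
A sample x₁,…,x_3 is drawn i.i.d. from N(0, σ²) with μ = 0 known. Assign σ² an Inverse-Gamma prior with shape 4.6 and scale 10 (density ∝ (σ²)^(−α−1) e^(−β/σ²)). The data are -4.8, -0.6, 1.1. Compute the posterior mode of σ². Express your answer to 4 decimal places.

Sum of squared deviations about the known mean: SS = (-4.8−0)² + (-0.6−0)² + (1.1−0)² = 24.61.
The Normal likelihood contributes (σ²)^(−n/2) exp(−SS/(2σ²)), so the posterior is Inverse-Gamma(α + n/2, β + SS/2) = Inverse-Gamma(6.1, 22.305).
The mode of Inverse-Gamma(a, b) is b/(a+1) = 22.305/7.1 ≈ 3.1415.

σ̂²_MAP = 3.1415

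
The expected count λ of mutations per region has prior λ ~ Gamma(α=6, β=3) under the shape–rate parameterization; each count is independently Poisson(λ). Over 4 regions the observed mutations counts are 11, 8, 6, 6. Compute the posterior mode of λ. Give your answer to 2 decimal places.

Σxᵢ = 11+8+6+6 = 31, with n = 4.
Posterior ∝ λ^5e^(−3λ) · λ^31e^(−4λ) = λ^36e^(−7λ), i.e. Gamma(shape=37, rate=7).
The mode of a Gamma(a, b) with a ≥ 1 (shape–rate) is (a−1)/b = 36/7 ≈ 5.14.

λ̂_MAP = 5.14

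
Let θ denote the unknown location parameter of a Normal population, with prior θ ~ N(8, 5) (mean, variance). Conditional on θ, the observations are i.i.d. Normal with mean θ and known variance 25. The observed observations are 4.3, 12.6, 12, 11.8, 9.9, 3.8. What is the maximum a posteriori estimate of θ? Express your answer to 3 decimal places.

θ̂_MAP = 8.582

n = 6; x̄ = (4.3 + 12.6 + 12 + 11.8 + 9.9 + 3.8)/6 = 54.4/6 = 136/15 ≈ 9.0667.
For a Normal prior and Normal likelihood with known variance, the posterior is Normal; its mode equals its mean, the precision-weighted average.
Prior precision 1/σ₀² = 1/5 = 0.2; data precision n/σ² = 6/25 = 0.24.
θ̂ = (0.2·8 + 0.24·(136/15)) / (0.2 + 0.24) = 3.776/0.44 = 472/55 ≈ 8.582.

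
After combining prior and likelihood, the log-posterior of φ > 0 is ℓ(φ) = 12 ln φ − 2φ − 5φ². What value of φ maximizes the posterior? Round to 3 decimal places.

ℓ'(φ) = 12/φ − 2 − 10φ. Setting this to zero and multiplying by φ: 10φ² + 2φ − 12 = 0.
φ = (−2 + √(2² + 4·10·12)) / (2·10) = (−2 + √484) / 20 = (−2 + 22)/20 = 1.
ℓ''(φ) = −12/φ² − 10 < 0, confirming a maximum.

φ̂_MAP = 1.000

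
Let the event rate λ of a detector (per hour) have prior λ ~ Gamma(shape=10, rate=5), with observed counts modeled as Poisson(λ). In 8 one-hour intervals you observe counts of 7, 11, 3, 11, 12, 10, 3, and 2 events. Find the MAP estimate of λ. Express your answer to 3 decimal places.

λ̂_MAP = 5.231

Σxᵢ = 7+11+3+11+12+10+3+2 = 59, with n = 8.
Posterior ∝ λ^9e^(−5λ) · λ^59e^(−8λ) = λ^68e^(−13λ), i.e. Gamma(shape=69, rate=13).
The mode of a Gamma(a, b) with a ≥ 1 (shape–rate) is (a−1)/b = 68/13 ≈ 5.231.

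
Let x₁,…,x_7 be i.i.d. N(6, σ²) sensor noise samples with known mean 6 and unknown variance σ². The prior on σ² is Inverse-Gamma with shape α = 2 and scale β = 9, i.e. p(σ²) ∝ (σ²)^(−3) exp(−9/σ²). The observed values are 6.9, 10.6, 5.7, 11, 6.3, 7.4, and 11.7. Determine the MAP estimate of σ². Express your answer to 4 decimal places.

σ̂²_MAP = 7.6615

Sum of squared deviations about the known mean: SS = (6.9−6)² + (10.6−6)² + (5.7−6)² + (11−6)² + (6.3−6)² + (7.4−6)² + (11.7−6)² = 81.6.
The Normal likelihood contributes (σ²)^(−n/2) exp(−SS/(2σ²)), so the posterior is Inverse-Gamma(α + n/2, β + SS/2) = Inverse-Gamma(5.5, 49.8).
The mode of Inverse-Gamma(a, b) is b/(a+1) = 49.8/6.5 ≈ 7.6615.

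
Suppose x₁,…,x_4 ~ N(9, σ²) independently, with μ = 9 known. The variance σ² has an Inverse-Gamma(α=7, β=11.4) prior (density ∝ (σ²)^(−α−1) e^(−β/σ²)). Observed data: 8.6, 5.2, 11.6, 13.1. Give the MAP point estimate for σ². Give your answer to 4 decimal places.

σ̂²_MAP = 3.0485

Sum of squared deviations about the known mean: SS = (8.6−9)² + (5.2−9)² + (11.6−9)² + (13.1−9)² = 38.17.
The Normal likelihood contributes (σ²)^(−n/2) exp(−SS/(2σ²)), so the posterior is Inverse-Gamma(α + n/2, β + SS/2) = Inverse-Gamma(9, 30.485).
The mode of Inverse-Gamma(a, b) is b/(a+1) = 30.485/10 ≈ 3.0485.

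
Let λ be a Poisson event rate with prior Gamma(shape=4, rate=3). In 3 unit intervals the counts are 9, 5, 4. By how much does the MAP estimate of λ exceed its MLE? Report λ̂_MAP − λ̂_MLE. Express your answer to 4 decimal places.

MAP − MLE = -2.5000

Σxᵢ = 18. Posterior is Gamma(22, 6); MAP = (22−1)/6 = 21/6 ≈ 3.50000.
MLE = x̄ = 18/3 ≈ 6.00000.
Difference = 21/6 − 18/3 = -5/2 ≈ -2.5000.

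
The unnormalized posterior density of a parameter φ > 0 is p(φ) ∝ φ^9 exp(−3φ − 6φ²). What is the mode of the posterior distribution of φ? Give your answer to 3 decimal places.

φ̂_MAP = 0.750

ℓ'(φ) = 9/φ − 3 − 12φ. Setting this to zero and multiplying by φ: 12φ² + 3φ − 9 = 0.
φ = (−3 + √(3² + 4·12·9)) / (2·12) = (−3 + √441) / 24 = (−3 + 21)/24 = 3/4.
ℓ''(φ) = −9/φ² − 12 < 0, confirming a maximum.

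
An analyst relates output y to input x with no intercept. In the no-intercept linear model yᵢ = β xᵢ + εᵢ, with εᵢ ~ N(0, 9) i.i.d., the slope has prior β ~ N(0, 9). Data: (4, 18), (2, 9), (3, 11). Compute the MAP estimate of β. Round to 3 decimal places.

β̂_MAP = 4.100

log p(β | y) = −Σ(yᵢ − βxᵢ)²/(2·9) − β²/(2·9) + const.
Setting the derivative to zero: Σxᵢ(yᵢ − βxᵢ)/9 − β/9 = 0, so β = Σxᵢyᵢ / (Σxᵢ² + σ²/τ²).
Σxᵢyᵢ = 4·18 + 2·9 + 3·11 = 123; Σxᵢ² = 29; σ²/τ² = 1.
β̂_MAP = 123 / (29 + 1) = 123/30 ≈ 4.100.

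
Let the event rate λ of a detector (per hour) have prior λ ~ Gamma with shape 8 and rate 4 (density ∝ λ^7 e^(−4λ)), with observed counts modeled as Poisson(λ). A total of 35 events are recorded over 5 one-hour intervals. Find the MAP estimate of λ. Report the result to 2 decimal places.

Σxᵢ = 35, n = 5.
Posterior ∝ λ^7e^(−4λ) · λ^35e^(−5λ) = λ^42e^(−9λ), i.e. Gamma(shape=43, rate=9).
The mode of a Gamma(a, b) with a ≥ 1 (shape–rate) is (a−1)/b = 42/9 ≈ 4.67.

λ̂_MAP = 4.67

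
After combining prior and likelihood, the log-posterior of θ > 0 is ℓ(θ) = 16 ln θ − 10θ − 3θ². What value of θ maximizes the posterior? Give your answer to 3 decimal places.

θ̂_MAP = 1.000

ℓ'(θ) = 16/θ − 10 − 6θ. Setting this to zero and multiplying by θ: 6θ² + 10θ − 16 = 0.
θ = (−10 + √(10² + 4·6·16)) / (2·6) = (−10 + √484) / 12 = (−10 + 22)/12 = 1.
ℓ''(θ) = −16/θ² − 6 < 0, confirming a maximum.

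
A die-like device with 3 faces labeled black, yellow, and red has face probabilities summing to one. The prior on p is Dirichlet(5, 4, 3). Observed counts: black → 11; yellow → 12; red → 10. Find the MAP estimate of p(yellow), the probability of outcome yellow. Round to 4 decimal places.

MAP estimate of p(yellow) = 0.3571

The posterior is Dirichlet(αᵢ + nᵢ) = Dirichlet(16, 16, 13).
For a Dirichlet(a₁,…,a_K) with all aᵢ > 1, the mode has j-th component (aⱼ − 1)/(Σaᵢ − K).
Here Σaᵢ = 45 and K = 3, so p(yellow) = (16 − 1)/(45 − 3) = 15/42 ≈ 0.3571.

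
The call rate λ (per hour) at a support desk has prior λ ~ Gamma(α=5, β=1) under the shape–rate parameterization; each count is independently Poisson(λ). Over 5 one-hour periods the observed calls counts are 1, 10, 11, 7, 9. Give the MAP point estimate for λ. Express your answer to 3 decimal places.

λ̂_MAP = 7.000

Σxᵢ = 1+10+11+7+9 = 38, with n = 5.
Posterior ∝ λ^4e^(−1λ) · λ^38e^(−5λ) = λ^42e^(−6λ), i.e. Gamma(shape=43, rate=6).
The mode of a Gamma(a, b) with a ≥ 1 (shape–rate) is (a−1)/b = 42/6 ≈ 7.000.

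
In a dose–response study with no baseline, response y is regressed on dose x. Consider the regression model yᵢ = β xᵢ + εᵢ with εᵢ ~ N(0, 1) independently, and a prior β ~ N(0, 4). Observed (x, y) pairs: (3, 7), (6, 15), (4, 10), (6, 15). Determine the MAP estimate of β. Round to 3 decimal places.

log p(β | y) = −Σ(yᵢ − βxᵢ)²/(2·1) − β²/(2·4) + const.
Setting the derivative to zero: Σxᵢ(yᵢ − βxᵢ)/1 − β/4 = 0, so β = Σxᵢyᵢ / (Σxᵢ² + σ²/τ²).
Σxᵢyᵢ = 3·7 + 6·15 + 4·10 + 6·15 = 241; Σxᵢ² = 97; σ²/τ² = 0.25.
β̂_MAP = 241 / (97 + 0.25) = 241/97.25 ≈ 2.478.

β̂_MAP = 2.478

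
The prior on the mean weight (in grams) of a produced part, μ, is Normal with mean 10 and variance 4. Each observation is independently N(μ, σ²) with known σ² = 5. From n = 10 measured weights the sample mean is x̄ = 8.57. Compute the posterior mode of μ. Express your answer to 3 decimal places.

μ̂_MAP = 8.729

n = 10, x̄ = 8.57.
For a Normal prior and Normal likelihood with known variance, the posterior is Normal; its mode equals its mean, the precision-weighted average.
Prior precision 1/σ₀² = 1/4 = 0.25; data precision n/σ² = 10/5 = 2.
μ̂ = (0.25·10 + 2·8.57) / (0.25 + 2) = 19.64/2.25 = 1964/225 ≈ 8.729.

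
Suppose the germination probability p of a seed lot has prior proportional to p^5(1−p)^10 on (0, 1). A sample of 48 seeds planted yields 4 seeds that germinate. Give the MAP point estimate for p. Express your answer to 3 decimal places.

The prior density ∝ p^5(1−p)^10 is the kernel of Beta(6, 11).
Data: 4 successes in 48 trials. The binomial likelihood contributes p^4(1−p)^44, so the posterior is Beta(6+4, 11+44) = Beta(10, 55).
For Beta(a, b) with a, b > 1 the mode is (a−1)/(a+b−2) = 9/63 ≈ 0.143.

p̂_MAP = 0.143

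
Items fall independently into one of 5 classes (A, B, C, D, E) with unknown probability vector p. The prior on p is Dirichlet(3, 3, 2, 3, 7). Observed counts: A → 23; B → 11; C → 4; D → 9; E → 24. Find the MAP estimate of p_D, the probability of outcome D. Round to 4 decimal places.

The posterior is Dirichlet(αᵢ + nᵢ) = Dirichlet(26, 14, 6, 12, 31).
For a Dirichlet(a₁,…,a_K) with all aᵢ > 1, the mode has j-th component (aⱼ − 1)/(Σaᵢ − K).
Here Σaᵢ = 89 and K = 5, so p_D = (12 − 1)/(89 − 5) = 11/84 ≈ 0.1310.

MAP estimate of p_D = 0.1310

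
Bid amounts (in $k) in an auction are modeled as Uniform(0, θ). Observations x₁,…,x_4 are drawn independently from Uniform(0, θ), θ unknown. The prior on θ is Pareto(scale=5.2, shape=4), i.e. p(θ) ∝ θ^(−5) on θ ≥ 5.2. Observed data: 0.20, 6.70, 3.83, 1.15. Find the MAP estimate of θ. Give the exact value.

θ̂_MAP = 6.70

The Uniform(0, θ) likelihood is θ^(−n) for θ ≥ max(xᵢ), zero otherwise. Here max(xᵢ) = 6.70.
Posterior ∝ θ^(−5) · θ^(−4) = θ^(−9) on θ ≥ max(5.2, 6.70) = 6.70.
This density is strictly decreasing in θ, so the posterior mode lies at the lower boundary of the support.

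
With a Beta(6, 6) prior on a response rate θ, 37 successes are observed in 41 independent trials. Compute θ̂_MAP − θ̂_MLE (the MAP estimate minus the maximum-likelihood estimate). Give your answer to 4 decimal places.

Posterior is Beta(43, 10); MAP = (43−1)/(53−2) = 42/51 ≈ 0.82353.
MLE ignores the prior: θ̂_MLE = k/n = 37/41 ≈ 0.90244.
Difference = 42/51 − 37/41 = -55/697 ≈ -0.0789.

MAP − MLE = -0.0789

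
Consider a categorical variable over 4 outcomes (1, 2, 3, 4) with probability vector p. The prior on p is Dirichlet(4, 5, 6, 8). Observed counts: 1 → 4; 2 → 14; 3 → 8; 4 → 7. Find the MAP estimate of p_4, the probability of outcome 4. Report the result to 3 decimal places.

MAP estimate: 0.269

The posterior is Dirichlet(αᵢ + nᵢ) = Dirichlet(8, 19, 14, 15).
For a Dirichlet(a₁,…,a_K) with all aᵢ > 1, the mode has j-th component (aⱼ − 1)/(Σaᵢ − K).
Here Σaᵢ = 56 and K = 4, so p_4 = (15 − 1)/(56 − 4) = 14/52 ≈ 0.269.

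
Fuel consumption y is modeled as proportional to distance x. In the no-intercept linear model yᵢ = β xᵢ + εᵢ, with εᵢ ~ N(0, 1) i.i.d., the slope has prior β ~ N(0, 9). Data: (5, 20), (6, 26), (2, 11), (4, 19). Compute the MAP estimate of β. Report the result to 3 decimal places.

β̂_MAP = 4.364

log p(β | y) = −Σ(yᵢ − βxᵢ)²/(2·1) − β²/(2·9) + const.
Setting the derivative to zero: Σxᵢ(yᵢ − βxᵢ)/1 − β/9 = 0, so β = Σxᵢyᵢ / (Σxᵢ² + σ²/τ²).
Σxᵢyᵢ = 5·20 + 6·26 + 2·11 + 4·19 = 354; Σxᵢ² = 81; σ²/τ² = 1/9.
β̂_MAP = 354 / (81 + 1/9) = 354/(730/9) = 1593/365 ≈ 4.364.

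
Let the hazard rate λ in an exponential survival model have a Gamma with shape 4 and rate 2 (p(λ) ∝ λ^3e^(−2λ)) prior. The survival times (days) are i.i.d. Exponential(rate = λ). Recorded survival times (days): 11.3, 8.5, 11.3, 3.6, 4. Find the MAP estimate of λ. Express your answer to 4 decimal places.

λ̂_MAP = 0.1966

The Exponential(rate=λ) likelihood is ∝ λ^n e^(−λΣtᵢ). Here n = 5 and Σtᵢ = 11.3 + 8.5 + 11.3 + 3.6 + 4 = 38.7.
Posterior ∝ λ^3e^(−2λ) · λ^5e^(−38.7λ) = λ^8e^(−40.7λ), i.e. Gamma(9, 40.7).
Mode = (a−1)/b = 8/40.7 ≈ 0.1966.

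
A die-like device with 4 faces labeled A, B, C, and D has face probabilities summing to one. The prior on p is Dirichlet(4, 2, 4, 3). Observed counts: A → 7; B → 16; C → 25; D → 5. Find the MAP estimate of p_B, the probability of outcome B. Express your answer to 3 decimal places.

The posterior is Dirichlet(αᵢ + nᵢ) = Dirichlet(11, 18, 29, 8).
For a Dirichlet(a₁,…,a_K) with all aᵢ > 1, the mode has j-th component (aⱼ − 1)/(Σaᵢ − K).
Here Σaᵢ = 66 and K = 4, so p_B = (18 − 1)/(66 − 4) = 17/62 ≈ 0.274.

MAP estimate of p_B = 0.274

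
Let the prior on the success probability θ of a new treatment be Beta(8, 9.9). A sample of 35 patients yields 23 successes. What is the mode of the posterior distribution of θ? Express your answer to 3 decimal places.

θ̂_MAP = 0.589

Prior: Beta(8, 9.9).
Data: 23 successes in 35 trials. The binomial likelihood contributes θ^23(1−θ)^12, so the posterior is Beta(8+23, 9.9+12) = Beta(31, 21.9).
For Beta(a, b) with a, b > 1 the mode is (a−1)/(a+b−2) = 30/50.9 ≈ 0.589.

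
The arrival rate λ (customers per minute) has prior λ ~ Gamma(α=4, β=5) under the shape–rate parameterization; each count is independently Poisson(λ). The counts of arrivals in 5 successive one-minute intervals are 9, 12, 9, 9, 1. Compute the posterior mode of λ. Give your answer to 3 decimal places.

Σxᵢ = 9+12+9+9+1 = 40, with n = 5.
Posterior ∝ λ^3e^(−5λ) · λ^40e^(−5λ) = λ^43e^(−10λ), i.e. Gamma(shape=44, rate=10).
The mode of a Gamma(a, b) with a ≥ 1 (shape–rate) is (a−1)/b = 43/10 ≈ 4.300.

λ̂_MAP = 4.300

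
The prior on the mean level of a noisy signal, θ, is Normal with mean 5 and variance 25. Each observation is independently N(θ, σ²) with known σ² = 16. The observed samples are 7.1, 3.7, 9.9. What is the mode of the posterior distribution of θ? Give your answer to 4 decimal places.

n = 3; x̄ = (7.1 + 3.7 + 9.9)/3 = 20.7/3 = 6.9.
For a Normal prior and Normal likelihood with known variance, the posterior is Normal; its mode equals its mean, the precision-weighted average.
Prior precision 1/σ₀² = 1/25 = 0.04; data precision n/σ² = 3/16 = 0.1875.
θ̂ = (0.04·5 + 0.1875·6.9) / (0.04 + 0.1875) = 1.49375/0.2275 = 1195/182 ≈ 6.5659.

θ̂_MAP = 6.5659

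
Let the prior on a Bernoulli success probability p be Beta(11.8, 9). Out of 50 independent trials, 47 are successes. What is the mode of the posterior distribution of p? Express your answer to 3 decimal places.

Prior: Beta(11.8, 9).
Data: 47 successes in 50 trials. The binomial likelihood contributes p^47(1−p)^3, so the posterior is Beta(11.8+47, 9+3) = Beta(58.8, 12).
For Beta(a, b) with a, b > 1 the mode is (a−1)/(a+b−2) = 57.8/68.8 ≈ 0.840.

p̂_MAP = 0.840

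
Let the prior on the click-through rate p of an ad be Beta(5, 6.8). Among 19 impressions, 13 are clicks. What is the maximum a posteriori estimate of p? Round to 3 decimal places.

p̂_MAP = 0.590

Prior: Beta(5, 6.8).
Data: 13 successes in 19 trials. The binomial likelihood contributes p^13(1−p)^6, so the posterior is Beta(5+13, 6.8+6) = Beta(18, 12.8).
For Beta(a, b) with a, b > 1 the mode is (a−1)/(a+b−2) = 17/28.8 ≈ 0.590.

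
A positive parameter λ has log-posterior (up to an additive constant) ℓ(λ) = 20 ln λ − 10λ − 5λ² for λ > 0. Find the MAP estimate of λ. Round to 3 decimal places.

ℓ'(λ) = 20/λ − 10 − 10λ. Setting this to zero and multiplying by λ: 10λ² + 10λ − 20 = 0.
λ = (−10 + √(10² + 4·10·20)) / (2·10) = (−10 + √900) / 20 = (−10 + 30)/20 = 1.
ℓ''(λ) = −20/λ² − 10 < 0, confirming a maximum.

λ̂_MAP = 1.000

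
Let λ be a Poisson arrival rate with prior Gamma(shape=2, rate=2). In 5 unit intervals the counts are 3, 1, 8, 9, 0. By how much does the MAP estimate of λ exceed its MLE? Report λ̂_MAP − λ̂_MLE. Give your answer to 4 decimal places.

MAP − MLE = -1.0571

Σxᵢ = 21. Posterior is Gamma(23, 7); MAP = (23−1)/7 = 22/7 ≈ 3.14286.
MLE = x̄ = 21/5 ≈ 4.20000.
Difference = 22/7 − 21/5 = -37/35 ≈ -1.0571.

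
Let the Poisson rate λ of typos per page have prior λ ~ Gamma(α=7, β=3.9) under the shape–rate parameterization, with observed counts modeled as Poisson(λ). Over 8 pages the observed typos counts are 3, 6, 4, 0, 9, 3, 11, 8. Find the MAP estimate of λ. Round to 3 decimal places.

λ̂_MAP = 4.202

Σxᵢ = 3+6+4+0+9+3+11+8 = 44, with n = 8.
Posterior ∝ λ^6e^(−3.9λ) · λ^44e^(−8λ) = λ^50e^(−11.9λ), i.e. Gamma(shape=51, rate=11.9).
The mode of a Gamma(a, b) with a ≥ 1 (shape–rate) is (a−1)/b = 50/11.9 ≈ 4.202.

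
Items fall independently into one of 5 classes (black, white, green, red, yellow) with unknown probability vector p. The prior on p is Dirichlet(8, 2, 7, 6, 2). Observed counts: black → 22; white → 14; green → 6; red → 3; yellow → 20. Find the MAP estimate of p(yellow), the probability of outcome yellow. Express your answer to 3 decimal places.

MAP estimate of p(yellow) = 0.247

The posterior is Dirichlet(αᵢ + nᵢ) = Dirichlet(30, 16, 13, 9, 22).
For a Dirichlet(a₁,…,a_K) with all aᵢ > 1, the mode has j-th component (aⱼ − 1)/(Σaᵢ − K).
Here Σaᵢ = 90 and K = 5, so p(yellow) = (22 − 1)/(90 − 5) = 21/85 ≈ 0.247.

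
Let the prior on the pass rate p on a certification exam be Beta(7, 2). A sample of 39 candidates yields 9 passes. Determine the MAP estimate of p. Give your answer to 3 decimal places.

p̂_MAP = 0.326

Prior: Beta(7, 2).
Data: 9 successes in 39 trials. The binomial likelihood contributes p^9(1−p)^30, so the posterior is Beta(7+9, 2+30) = Beta(16, 32).
For Beta(a, b) with a, b > 1 the mode is (a−1)/(a+b−2) = 15/46 ≈ 0.326.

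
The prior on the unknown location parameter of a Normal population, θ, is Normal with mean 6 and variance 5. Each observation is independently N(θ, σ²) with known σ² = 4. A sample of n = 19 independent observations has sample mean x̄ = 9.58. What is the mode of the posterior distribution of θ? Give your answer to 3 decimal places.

n = 19, x̄ = 9.58.
For a Normal prior and Normal likelihood with known variance, the posterior is Normal; its mode equals its mean, the precision-weighted average.
Prior precision 1/σ₀² = 1/5 = 0.2; data precision n/σ² = 19/4 = 4.75.
θ̂ = (0.2·6 + 4.75·9.58) / (0.2 + 4.75) = 46.705/4.95 = 9341/990 ≈ 9.435.

θ̂_MAP = 9.435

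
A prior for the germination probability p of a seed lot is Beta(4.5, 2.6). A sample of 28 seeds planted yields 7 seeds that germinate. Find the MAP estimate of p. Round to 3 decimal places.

p̂_MAP = 0.317

Prior: Beta(4.5, 2.6).
Data: 7 successes in 28 trials. The binomial likelihood contributes p^7(1−p)^21, so the posterior is Beta(4.5+7, 2.6+21) = Beta(11.5, 23.6).
For Beta(a, b) with a, b > 1 the mode is (a−1)/(a+b−2) = 10.5/33.1 ≈ 0.317.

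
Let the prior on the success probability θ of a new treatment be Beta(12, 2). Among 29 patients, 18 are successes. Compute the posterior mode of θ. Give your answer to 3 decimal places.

θ̂_MAP = 0.707

Prior: Beta(12, 2).
Data: 18 successes in 29 trials. The binomial likelihood contributes θ^18(1−θ)^11, so the posterior is Beta(12+18, 2+11) = Beta(30, 13).
For Beta(a, b) with a, b > 1 the mode is (a−1)/(a+b−2) = 29/41 ≈ 0.707.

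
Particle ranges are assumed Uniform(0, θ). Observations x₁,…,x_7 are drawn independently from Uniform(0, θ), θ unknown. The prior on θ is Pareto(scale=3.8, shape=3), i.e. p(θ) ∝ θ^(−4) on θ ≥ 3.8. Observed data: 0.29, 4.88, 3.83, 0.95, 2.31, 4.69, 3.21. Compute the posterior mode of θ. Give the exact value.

θ̂_MAP = 4.88

The Uniform(0, θ) likelihood is θ^(−n) for θ ≥ max(xᵢ), zero otherwise. Here max(xᵢ) = 4.88.
Posterior ∝ θ^(−4) · θ^(−7) = θ^(−11) on θ ≥ max(3.8, 4.88) = 4.88.
This density is strictly decreasing in θ, so the posterior mode lies at the lower boundary of the support.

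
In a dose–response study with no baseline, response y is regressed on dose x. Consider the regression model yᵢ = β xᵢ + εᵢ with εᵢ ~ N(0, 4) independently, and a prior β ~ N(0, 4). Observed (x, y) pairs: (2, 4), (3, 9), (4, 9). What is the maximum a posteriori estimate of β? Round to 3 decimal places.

β̂_MAP = 2.367

log p(β | y) = −Σ(yᵢ − βxᵢ)²/(2·4) − β²/(2·4) + const.
Setting the derivative to zero: Σxᵢ(yᵢ − βxᵢ)/4 − β/4 = 0, so β = Σxᵢyᵢ / (Σxᵢ² + σ²/τ²).
Σxᵢyᵢ = 2·4 + 3·9 + 4·9 = 71; Σxᵢ² = 29; σ²/τ² = 1.
β̂_MAP = 71 / (29 + 1) = 71/30 ≈ 2.367.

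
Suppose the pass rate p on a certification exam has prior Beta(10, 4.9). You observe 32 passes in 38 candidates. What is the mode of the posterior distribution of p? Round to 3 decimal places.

p̂_MAP = 0.806

Prior: Beta(10, 4.9).
Data: 32 successes in 38 trials. The binomial likelihood contributes p^32(1−p)^6, so the posterior is Beta(10+32, 4.9+6) = Beta(42, 10.9).
For Beta(a, b) with a, b > 1 the mode is (a−1)/(a+b−2) = 41/50.9 ≈ 0.806.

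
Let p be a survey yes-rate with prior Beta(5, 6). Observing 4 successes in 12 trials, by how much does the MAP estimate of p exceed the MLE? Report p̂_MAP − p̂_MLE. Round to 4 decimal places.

MAP − MLE = 0.0476

Posterior is Beta(9, 14); MAP = (9−1)/(23−2) = 8/21 ≈ 0.38095.
MLE ignores the prior: p̂_MLE = k/n = 4/12 ≈ 0.33333.
Difference = 8/21 − 4/12 = 1/21 ≈ 0.0476.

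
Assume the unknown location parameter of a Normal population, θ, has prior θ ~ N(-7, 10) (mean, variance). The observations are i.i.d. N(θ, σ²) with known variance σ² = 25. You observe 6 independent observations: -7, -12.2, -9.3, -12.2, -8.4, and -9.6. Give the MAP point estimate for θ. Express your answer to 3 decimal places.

θ̂_MAP = -8.965

n = 6; x̄ = ((-7) + (-12.2) + (-9.3) + (-12.2) + (-8.4) + (-9.6))/6 = -58.7/6 = -587/60 ≈ -9.7833.
For a Normal prior and Normal likelihood with known variance, the posterior is Normal; its mode equals its mean, the precision-weighted average.
Prior precision 1/σ₀² = 1/10 = 0.1; data precision n/σ² = 6/25 = 0.24.
θ̂ = (0.1·(-7) + 0.24·(-587/60)) / (0.1 + 0.24) = (-3.048)/0.34 = -762/85 ≈ -8.965.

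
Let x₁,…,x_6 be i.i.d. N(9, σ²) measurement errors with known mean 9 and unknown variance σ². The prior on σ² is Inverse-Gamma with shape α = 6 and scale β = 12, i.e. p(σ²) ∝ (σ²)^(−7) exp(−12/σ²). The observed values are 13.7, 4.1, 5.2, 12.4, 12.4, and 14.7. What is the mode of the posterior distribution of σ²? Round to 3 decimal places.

σ̂²_MAP = 7.008

Sum of squared deviations about the known mean: SS = (13.7−9)² + (4.1−9)² + (5.2−9)² + (12.4−9)² + (12.4−9)² + (14.7−9)² = 116.15.
The Normal likelihood contributes (σ²)^(−n/2) exp(−SS/(2σ²)), so the posterior is Inverse-Gamma(α + n/2, β + SS/2) = Inverse-Gamma(9, 70.075).
The mode of Inverse-Gamma(a, b) is b/(a+1) = 70.075/10 ≈ 7.008.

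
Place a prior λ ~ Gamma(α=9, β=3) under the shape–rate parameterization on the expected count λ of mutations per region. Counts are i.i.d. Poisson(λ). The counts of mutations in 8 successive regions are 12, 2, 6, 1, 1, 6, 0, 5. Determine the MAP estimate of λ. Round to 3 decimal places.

Σxᵢ = 12+2+6+1+1+6+0+5 = 33, with n = 8.
Posterior ∝ λ^8e^(−3λ) · λ^33e^(−8λ) = λ^41e^(−11λ), i.e. Gamma(shape=42, rate=11).
The mode of a Gamma(a, b) with a ≥ 1 (shape–rate) is (a−1)/b = 41/11 ≈ 3.727.

λ̂_MAP = 3.727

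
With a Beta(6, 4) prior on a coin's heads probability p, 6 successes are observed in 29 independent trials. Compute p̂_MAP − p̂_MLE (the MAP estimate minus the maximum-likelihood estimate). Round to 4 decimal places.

MAP − MLE = 0.0904

Posterior is Beta(12, 27); MAP = (12−1)/(39−2) = 11/37 ≈ 0.29730.
MLE ignores the prior: p̂_MLE = k/n = 6/29 ≈ 0.20690.
Difference = 11/37 − 6/29 = 97/1073 ≈ 0.0904.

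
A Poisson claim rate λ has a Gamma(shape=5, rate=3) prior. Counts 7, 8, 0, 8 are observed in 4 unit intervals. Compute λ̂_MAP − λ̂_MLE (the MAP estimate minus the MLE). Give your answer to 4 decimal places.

MAP − MLE = -1.8929

Σxᵢ = 23. Posterior is Gamma(28, 7); MAP = (28−1)/7 = 27/7 ≈ 3.85714.
MLE = x̄ = 23/4 ≈ 5.75000.
Difference = 27/7 − 23/4 = -53/28 ≈ -1.8929.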